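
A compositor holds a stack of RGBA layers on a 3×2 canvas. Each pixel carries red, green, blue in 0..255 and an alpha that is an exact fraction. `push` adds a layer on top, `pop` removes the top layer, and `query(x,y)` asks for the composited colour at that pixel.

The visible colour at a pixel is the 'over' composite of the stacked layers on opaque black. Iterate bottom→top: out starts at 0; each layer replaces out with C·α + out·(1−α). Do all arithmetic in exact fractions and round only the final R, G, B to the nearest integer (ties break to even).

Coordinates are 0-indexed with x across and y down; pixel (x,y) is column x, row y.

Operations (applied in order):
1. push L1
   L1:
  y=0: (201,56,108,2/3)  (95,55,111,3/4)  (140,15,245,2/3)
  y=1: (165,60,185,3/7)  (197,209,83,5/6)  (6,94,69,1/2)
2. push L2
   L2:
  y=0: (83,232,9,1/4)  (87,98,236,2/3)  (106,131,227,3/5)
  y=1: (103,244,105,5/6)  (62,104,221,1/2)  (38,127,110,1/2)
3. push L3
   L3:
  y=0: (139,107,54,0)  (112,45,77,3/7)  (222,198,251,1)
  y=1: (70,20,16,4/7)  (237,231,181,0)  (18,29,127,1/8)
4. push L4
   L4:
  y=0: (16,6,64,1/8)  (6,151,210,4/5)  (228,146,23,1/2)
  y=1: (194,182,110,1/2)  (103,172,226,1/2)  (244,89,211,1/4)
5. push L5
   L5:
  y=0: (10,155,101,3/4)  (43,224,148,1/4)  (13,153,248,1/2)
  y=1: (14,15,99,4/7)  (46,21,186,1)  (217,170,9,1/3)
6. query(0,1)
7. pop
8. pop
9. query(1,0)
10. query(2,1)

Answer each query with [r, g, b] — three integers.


(0,1) stack=L1,L2,L3,L4,L5; from [0,0,0]:
after L1 α=3/7: [495/7, 180/7, 555/7]
after L2 α=5/6: [2050/21, 4360/21, 705/7]
after L3 α=4/7: [4010/49, 4920/49, 2563/49]
after L4 α=1/2: [6758/49, 6919/49, 7953/98]
after L5 α=4/7: [23018/343, 23697/343, 62667/686]
→ [67, 69, 91]

(1,0) stack=L1,L2,L3; from [0,0,0]:
L1 α=3/4: [285/4, 165/4, 333/4]
L2 α=2/3: [327/4, 949/12, 2221/12]
L3 α=3/7: [663/7, 1354/21, 2914/21]
rounded: [95, 64, 139]

at x=2,y=1 over L1,L2,L3:
after L1 α=1/2: [3, 47, 69/2]
after L2 α=1/2: [41/2, 87, 289/4]
after L3 α=1/8: [323/16, 319/4, 2531/32]
= [20, 80, 79]


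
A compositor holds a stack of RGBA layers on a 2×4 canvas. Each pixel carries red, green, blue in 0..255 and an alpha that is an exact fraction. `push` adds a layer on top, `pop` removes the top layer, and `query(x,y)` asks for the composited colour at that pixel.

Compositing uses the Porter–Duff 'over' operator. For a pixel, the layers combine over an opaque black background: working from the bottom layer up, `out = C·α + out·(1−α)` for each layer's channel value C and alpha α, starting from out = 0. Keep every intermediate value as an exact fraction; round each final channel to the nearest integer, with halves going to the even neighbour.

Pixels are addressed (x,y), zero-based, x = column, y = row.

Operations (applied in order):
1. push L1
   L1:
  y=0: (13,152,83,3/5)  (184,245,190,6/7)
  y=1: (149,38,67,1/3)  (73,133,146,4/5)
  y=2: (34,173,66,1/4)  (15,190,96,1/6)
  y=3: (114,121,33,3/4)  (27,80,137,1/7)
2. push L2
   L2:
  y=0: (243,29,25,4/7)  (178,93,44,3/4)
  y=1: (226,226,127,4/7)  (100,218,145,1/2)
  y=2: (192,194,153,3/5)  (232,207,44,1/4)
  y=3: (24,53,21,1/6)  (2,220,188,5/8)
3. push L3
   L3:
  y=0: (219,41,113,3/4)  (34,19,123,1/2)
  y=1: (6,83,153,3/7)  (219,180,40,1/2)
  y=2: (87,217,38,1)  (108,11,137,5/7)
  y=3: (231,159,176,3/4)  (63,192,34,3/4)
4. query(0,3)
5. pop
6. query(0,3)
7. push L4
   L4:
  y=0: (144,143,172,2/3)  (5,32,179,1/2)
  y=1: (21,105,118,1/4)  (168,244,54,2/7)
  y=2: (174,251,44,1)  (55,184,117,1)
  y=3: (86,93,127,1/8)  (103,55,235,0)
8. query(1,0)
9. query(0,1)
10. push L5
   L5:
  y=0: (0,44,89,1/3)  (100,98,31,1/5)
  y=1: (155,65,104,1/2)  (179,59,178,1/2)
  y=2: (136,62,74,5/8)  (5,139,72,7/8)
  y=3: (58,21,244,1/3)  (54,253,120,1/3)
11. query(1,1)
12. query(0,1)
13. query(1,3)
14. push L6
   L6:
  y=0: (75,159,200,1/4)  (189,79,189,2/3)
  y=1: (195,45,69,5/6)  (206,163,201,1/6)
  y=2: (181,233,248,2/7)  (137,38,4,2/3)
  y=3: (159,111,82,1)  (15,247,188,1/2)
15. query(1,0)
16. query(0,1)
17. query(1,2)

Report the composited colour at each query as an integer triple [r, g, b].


at x=0,y=3 over L1,L2,L3:
L1 α=3/4: [171/2, 363/4, 99/4]
L2 α=1/6: [301/4, 2027/24, 193/8]
L3 α=3/4: [3073/16, 13475/96, 4417/32]
→ [192, 140, 138]

query (0,3) [L1,L2] — begin 0,0,0
+L1 (α=3/4) → [171/2, 363/4, 99/4]
+L2 (α=1/6) → [301/4, 2027/24, 193/8]
→ [75, 84, 24]

query (1,0) [L1,L2,L4] — begin 0,0,0
L1 α=6/7: [1104/7, 210, 1140/7]
L2 α=3/4: [2421/14, 489/4, 516/7]
L4 α=1/2: [2491/28, 617/8, 1769/14]
rounded: [89, 77, 126]

query (0,1) [L1,L2,L4] — begin 0,0,0
+L1 (α=1/3) → [149/3, 38/3, 67/3]
+L2 (α=4/7) → [1053/7, 942/7, 575/7]
+L4 (α=1/4) → [1653/14, 3561/28, 2551/28]
= [118, 127, 91]

query (1,1) [L1,L2,L4,L5] — begin 0,0,0
L1 α=4/5: [292/5, 532/5, 584/5]
L2 α=1/2: [396/5, 811/5, 1309/10]
L4 α=2/7: [732/7, 1299/7, 1525/14]
L5 α=1/2: [1985/14, 856/7, 4017/28]
rounded: [142, 122, 143]

query (0,1) [L1,L2,L4,L5] — begin 0,0,0
after L1 α=1/3: [149/3, 38/3, 67/3]
after L2 α=4/7: [1053/7, 942/7, 575/7]
after L4 α=1/4: [1653/14, 3561/28, 2551/28]
after L5 α=1/2: [3823/28, 5381/56, 5463/56]
= [137, 96, 98]

query (1,3) [L1,L2,L4,L5] — begin 0,0,0
+L1 (α=1/7) → [27/7, 80/7, 137/7]
+L2 (α=5/8) → [151/56, 1985/14, 6991/56]
+L4 (α=0) → [151/56, 1985/14, 6991/56]
+L5 (α=1/3) → [1663/84, 1252/7, 10351/84]
rounded: [20, 179, 123]

at x=1,y=0 over L1,L2,L4,L5,L6:
after L1 α=6/7: [1104/7, 210, 1140/7]
after L2 α=3/4: [2421/14, 489/4, 516/7]
after L4 α=1/2: [2491/28, 617/8, 1769/14]
after L5 α=1/5: [3191/35, 813/10, 751/7]
after L6 α=2/3: [16421/105, 2393/30, 3397/21]
rounded: [156, 80, 162]

at x=0,y=1 over L1,L2,L4,L5,L6:
after L1 α=1/3: [149/3, 38/3, 67/3]
after L2 α=4/7: [1053/7, 942/7, 575/7]
after L4 α=1/4: [1653/14, 3561/28, 2551/28]
after L5 α=1/2: [3823/28, 5381/56, 5463/56]
after L6 α=5/6: [31123/168, 17981/336, 8261/112]
rounded: [185, 54, 74]

query (1,2) [L1,L2,L4,L5,L6] — begin 0,0,0
+L1 (α=1/6) → [5/2, 95/3, 16]
+L2 (α=1/4) → [479/8, 151/2, 23]
+L4 (α=1) → [55, 184, 117]
+L5 (α=7/8) → [45/4, 1157/8, 621/8]
+L6 (α=2/3) → [1141/12, 1765/24, 685/24]
→ [95, 74, 29]


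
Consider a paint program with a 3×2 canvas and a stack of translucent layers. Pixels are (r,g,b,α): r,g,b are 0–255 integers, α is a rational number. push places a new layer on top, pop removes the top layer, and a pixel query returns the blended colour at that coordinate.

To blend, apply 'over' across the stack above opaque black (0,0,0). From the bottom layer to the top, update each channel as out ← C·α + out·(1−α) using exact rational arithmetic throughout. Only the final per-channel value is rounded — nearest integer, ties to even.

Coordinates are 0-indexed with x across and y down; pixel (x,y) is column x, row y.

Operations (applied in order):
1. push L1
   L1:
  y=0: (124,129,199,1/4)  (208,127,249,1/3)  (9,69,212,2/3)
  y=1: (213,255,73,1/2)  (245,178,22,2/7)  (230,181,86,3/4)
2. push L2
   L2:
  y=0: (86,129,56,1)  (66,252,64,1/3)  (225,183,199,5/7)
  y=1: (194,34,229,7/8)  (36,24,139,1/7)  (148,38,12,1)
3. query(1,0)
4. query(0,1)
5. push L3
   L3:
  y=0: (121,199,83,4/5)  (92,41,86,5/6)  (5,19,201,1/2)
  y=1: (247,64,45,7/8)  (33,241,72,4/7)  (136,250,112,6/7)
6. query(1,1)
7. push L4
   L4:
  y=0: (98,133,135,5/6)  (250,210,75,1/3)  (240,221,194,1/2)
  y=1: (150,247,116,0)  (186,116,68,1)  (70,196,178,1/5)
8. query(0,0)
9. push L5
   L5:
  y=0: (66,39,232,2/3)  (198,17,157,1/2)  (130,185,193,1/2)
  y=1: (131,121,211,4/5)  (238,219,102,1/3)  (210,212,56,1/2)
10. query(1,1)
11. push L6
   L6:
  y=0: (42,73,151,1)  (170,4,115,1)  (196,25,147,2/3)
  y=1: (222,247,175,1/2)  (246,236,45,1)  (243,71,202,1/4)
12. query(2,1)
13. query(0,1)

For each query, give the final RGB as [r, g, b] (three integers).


query (1,0) [L1,L2] — begin 0,0,0
+L1 (α=1/3) → [208/3, 127/3, 83]
+L2 (α=1/3) → [614/9, 1010/9, 230/3]
rounded: [68, 112, 77]

query (0,1) [L1,L2] — begin 0,0,0
+L1 (α=1/2) → [213/2, 255/2, 73/2]
+L2 (α=7/8) → [2929/16, 731/16, 3279/16]
rounded: [183, 46, 205]

query (1,1) [L1,L2,L3] — begin 0,0,0
after L1 α=2/7: [70, 356/7, 44/7]
after L2 α=1/7: [456/7, 2304/49, 1237/49]
after L3 α=4/7: [2292/49, 54148/343, 17823/343]
= [47, 158, 52]

at x=0,y=0 over L1,L2,L3,L4:
L1 α=1/4: [31, 129/4, 199/4]
L2 α=1: [86, 129, 56]
L3 α=4/5: [114, 185, 388/5]
L4 α=5/6: [302/3, 425/3, 3763/30]
rounded: [101, 142, 125]

at x=1,y=1 over L1,L2,L3,L4,L5:
L1 α=2/7: [70, 356/7, 44/7]
L2 α=1/7: [456/7, 2304/49, 1237/49]
L3 α=4/7: [2292/49, 54148/343, 17823/343]
L4 α=1: [186, 116, 68]
L5 α=1/3: [610/3, 451/3, 238/3]
= [203, 150, 79]

query (2,1) [L1,L2,L3,L4,L5,L6] — begin 0,0,0
after L1 α=3/4: [345/2, 543/4, 129/2]
after L2 α=1: [148, 38, 12]
after L3 α=6/7: [964/7, 1538/7, 684/7]
after L4 α=1/5: [4346/35, 7524/35, 3982/35]
after L5 α=1/2: [5848/35, 7472/35, 2971/35]
after L6 α=1/4: [26049/140, 24901/140, 15983/140]
= [186, 178, 114]

(0,1) stack=L1,L2,L3,L4,L5,L6; from [0,0,0]:
+L1 (α=1/2) → [213/2, 255/2, 73/2]
+L2 (α=7/8) → [2929/16, 731/16, 3279/16]
+L3 (α=7/8) → [30593/128, 7899/128, 8319/128]
+L4 (α=0) → [30593/128, 7899/128, 8319/128]
+L5 (α=4/5) → [19533/128, 69851/640, 116351/640]
+L6 (α=1/2) → [47949/256, 227931/1280, 228351/1280]
= [187, 178, 178]


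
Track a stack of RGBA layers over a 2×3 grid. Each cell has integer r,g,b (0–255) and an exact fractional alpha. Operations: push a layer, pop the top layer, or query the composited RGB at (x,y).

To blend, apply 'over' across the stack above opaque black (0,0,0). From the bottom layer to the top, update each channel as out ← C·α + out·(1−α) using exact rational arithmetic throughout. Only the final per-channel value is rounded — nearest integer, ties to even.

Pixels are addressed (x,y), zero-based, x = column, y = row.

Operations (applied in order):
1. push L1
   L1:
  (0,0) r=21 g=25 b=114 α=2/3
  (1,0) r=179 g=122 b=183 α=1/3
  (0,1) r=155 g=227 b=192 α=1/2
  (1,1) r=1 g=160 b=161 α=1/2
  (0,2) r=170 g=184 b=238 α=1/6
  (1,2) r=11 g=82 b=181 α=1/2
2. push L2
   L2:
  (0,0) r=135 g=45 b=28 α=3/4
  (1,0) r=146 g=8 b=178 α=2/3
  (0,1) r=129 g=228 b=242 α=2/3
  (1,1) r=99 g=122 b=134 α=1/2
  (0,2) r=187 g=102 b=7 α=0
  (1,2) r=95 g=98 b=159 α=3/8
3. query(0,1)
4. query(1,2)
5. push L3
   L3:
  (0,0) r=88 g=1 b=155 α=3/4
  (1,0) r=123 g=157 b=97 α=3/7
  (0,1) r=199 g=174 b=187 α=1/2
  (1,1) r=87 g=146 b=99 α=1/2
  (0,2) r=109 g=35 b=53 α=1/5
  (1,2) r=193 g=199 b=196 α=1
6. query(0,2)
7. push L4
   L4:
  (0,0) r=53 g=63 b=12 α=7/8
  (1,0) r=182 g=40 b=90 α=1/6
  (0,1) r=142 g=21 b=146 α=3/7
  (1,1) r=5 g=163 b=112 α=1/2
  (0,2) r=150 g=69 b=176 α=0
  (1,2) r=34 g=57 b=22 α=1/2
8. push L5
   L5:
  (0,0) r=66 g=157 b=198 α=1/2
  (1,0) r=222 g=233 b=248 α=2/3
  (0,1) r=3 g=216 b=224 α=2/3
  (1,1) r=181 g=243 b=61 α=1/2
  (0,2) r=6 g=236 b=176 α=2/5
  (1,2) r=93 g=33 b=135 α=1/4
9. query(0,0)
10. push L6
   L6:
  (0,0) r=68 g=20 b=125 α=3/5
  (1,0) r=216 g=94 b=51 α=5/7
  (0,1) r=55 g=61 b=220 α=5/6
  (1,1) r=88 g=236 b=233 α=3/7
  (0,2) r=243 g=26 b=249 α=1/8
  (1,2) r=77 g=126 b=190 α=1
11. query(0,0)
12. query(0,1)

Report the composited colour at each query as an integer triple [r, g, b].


at x=0,y=1 over L1,L2:
+L1 (α=1/2) → [155/2, 227/2, 96]
+L2 (α=2/3) → [671/6, 1139/6, 580/3]
→ [112, 190, 193]

at x=1,y=2 over L1,L2:
after L1 α=1/2: [11/2, 41, 181/2]
after L2 α=3/8: [625/16, 499/8, 1859/16]
= [39, 62, 116]

at x=0,y=2 over L1,L2,L3:
after L1 α=1/6: [85/3, 92/3, 119/3]
after L2 α=0: [85/3, 92/3, 119/3]
after L3 α=1/5: [667/15, 473/15, 127/3]
rounded: [44, 32, 42]

at x=0,y=0 over L1,L2,L3,L4,L5:
+L1 (α=2/3) → [14, 50/3, 76]
+L2 (α=3/4) → [419/4, 455/12, 40]
+L3 (α=3/4) → [1475/16, 491/48, 505/4]
+L4 (α=7/8) → [7411/128, 21659/384, 841/32]
+L5 (α=1/2) → [15859/256, 81947/768, 7177/64]
→ [62, 107, 112]

(0,0) stack=L1,L2,L3,L4,L5,L6; from [0,0,0]:
+L1 (α=2/3) → [14, 50/3, 76]
+L2 (α=3/4) → [419/4, 455/12, 40]
+L3 (α=3/4) → [1475/16, 491/48, 505/4]
+L4 (α=7/8) → [7411/128, 21659/384, 841/32]
+L5 (α=1/2) → [15859/256, 81947/768, 7177/64]
+L6 (α=3/5) → [41971/640, 104987/1920, 19177/160]
→ [66, 55, 120]

(0,1) stack=L1,L2,L3,L4,L5,L6; from [0,0,0]:
after L1 α=1/2: [155/2, 227/2, 96]
after L2 α=2/3: [671/6, 1139/6, 580/3]
after L3 α=1/2: [1865/12, 2183/12, 1141/6]
after L4 α=3/7: [449/3, 2372/21, 3596/21]
after L5 α=2/3: [467/9, 11444/63, 13004/63]
after L6 α=5/6: [1471/27, 30659/378, 41152/189]
→ [54, 81, 218]


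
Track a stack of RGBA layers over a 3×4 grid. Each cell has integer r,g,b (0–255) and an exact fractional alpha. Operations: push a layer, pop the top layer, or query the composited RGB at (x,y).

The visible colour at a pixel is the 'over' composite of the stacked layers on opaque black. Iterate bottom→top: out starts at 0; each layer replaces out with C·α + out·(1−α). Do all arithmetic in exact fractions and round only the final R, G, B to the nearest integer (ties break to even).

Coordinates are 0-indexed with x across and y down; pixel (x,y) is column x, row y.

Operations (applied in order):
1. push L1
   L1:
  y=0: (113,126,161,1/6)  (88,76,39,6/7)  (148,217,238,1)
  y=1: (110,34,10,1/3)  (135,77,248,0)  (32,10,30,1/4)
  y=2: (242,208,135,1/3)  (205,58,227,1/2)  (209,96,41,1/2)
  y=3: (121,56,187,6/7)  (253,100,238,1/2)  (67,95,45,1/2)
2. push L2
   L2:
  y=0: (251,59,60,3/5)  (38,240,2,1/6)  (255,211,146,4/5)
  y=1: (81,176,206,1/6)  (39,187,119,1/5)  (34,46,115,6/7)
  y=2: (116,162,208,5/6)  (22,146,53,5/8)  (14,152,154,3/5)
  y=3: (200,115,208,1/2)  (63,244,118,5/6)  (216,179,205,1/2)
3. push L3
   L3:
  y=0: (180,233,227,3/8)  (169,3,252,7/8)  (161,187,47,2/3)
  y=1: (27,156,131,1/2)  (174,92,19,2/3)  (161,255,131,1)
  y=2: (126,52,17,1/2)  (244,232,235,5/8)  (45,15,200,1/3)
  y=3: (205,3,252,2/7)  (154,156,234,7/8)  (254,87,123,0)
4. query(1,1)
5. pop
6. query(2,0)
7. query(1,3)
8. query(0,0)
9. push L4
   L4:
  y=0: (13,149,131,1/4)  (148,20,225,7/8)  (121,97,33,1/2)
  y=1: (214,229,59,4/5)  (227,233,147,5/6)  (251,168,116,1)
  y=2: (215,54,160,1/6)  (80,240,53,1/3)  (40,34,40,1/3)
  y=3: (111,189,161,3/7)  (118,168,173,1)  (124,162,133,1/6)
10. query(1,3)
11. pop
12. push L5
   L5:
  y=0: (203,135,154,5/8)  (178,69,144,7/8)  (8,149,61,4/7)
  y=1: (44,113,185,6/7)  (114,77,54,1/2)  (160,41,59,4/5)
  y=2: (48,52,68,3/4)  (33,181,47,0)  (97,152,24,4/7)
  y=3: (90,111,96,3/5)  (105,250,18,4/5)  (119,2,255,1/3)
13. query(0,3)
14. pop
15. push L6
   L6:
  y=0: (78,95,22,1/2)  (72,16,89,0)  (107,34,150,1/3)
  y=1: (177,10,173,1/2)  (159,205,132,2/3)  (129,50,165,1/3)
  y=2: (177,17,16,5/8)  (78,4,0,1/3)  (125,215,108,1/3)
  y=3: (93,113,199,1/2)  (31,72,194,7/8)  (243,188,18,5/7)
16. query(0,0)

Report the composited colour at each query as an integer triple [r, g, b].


query (1,1) [L1,L2,L3] — begin 0,0,0
after L1 α=0: [0, 0, 0]
after L2 α=1/5: [39/5, 187/5, 119/5]
after L3 α=2/3: [593/5, 369/5, 103/5]
= [119, 74, 21]

at x=2,y=0 over L1,L2:
+L1 (α=1) → [148, 217, 238]
+L2 (α=4/5) → [1168/5, 1061/5, 822/5]
rounded: [234, 212, 164]

(1,3) stack=L1,L2; from [0,0,0]:
+L1 (α=1/2) → [253/2, 50, 119]
+L2 (α=5/6) → [883/12, 635/3, 709/6]
= [74, 212, 118]

(0,0) stack=L1,L2; from [0,0,0]:
after L1 α=1/6: [113/6, 21, 161/6]
after L2 α=3/5: [2372/15, 219/5, 701/15]
rounded: [158, 44, 47]

query (1,3) [L1,L2,L4] — begin 0,0,0
+L1 (α=1/2) → [253/2, 50, 119]
+L2 (α=5/6) → [883/12, 635/3, 709/6]
+L4 (α=1) → [118, 168, 173]
= [118, 168, 173]

query (0,3) [L1,L2,L5] — begin 0,0,0
+L1 (α=6/7) → [726/7, 48, 1122/7]
+L2 (α=1/2) → [1063/7, 163/2, 1289/7]
+L5 (α=3/5) → [4016/35, 496/5, 4594/35]
= [115, 99, 131]

at x=0,y=0 over L1,L2,L6:
L1 α=1/6: [113/6, 21, 161/6]
L2 α=3/5: [2372/15, 219/5, 701/15]
L6 α=1/2: [1771/15, 347/5, 1031/30]
= [118, 69, 34]


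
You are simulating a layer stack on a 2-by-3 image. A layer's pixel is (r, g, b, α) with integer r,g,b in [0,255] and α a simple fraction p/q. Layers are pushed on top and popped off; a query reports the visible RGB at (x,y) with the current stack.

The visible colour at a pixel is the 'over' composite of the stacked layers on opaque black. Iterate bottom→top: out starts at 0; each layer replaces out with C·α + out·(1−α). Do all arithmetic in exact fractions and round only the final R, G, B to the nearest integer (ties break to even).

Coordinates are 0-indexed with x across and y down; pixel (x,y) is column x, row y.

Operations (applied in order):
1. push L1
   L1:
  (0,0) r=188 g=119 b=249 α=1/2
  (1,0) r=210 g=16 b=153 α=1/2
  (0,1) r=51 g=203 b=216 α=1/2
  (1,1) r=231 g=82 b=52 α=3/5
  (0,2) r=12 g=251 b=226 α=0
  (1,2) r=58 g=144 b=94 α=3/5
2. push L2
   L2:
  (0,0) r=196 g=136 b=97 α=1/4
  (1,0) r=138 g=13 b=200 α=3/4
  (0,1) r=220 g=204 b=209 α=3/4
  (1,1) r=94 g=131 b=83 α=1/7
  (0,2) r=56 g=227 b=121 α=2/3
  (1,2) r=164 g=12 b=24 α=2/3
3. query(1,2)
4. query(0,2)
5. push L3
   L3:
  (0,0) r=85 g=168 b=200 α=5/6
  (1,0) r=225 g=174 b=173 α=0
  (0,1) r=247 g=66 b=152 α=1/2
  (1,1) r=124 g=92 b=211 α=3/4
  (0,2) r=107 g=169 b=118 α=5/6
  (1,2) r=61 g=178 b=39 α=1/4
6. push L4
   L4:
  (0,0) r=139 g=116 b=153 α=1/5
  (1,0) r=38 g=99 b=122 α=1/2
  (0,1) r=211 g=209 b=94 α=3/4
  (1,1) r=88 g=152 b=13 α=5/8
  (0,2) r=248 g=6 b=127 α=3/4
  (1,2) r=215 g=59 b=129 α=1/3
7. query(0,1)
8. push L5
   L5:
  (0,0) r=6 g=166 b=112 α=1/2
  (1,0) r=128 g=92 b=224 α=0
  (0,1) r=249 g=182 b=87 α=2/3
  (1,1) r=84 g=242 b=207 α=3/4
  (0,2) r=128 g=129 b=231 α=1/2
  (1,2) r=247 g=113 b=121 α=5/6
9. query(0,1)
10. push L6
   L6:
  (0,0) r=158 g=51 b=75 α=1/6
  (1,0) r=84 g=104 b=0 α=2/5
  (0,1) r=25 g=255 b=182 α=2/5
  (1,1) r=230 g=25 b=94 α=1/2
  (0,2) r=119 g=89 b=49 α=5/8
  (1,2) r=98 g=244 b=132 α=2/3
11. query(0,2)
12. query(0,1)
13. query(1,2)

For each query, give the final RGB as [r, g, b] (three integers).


(1,2) stack=L1,L2; from [0,0,0]:
after L1 α=3/5: [174/5, 432/5, 282/5]
after L2 α=2/3: [1814/15, 184/5, 174/5]
→ [121, 37, 35]

query (0,2) [L1,L2] — begin 0,0,0
+L1 (α=0) → [0, 0, 0]
+L2 (α=2/3) → [112/3, 454/3, 242/3]
= [37, 151, 81]

query (0,1) [L1,L2,L3,L4] — begin 0,0,0
L1 α=1/2: [51/2, 203/2, 108]
L2 α=3/4: [1371/8, 1427/8, 735/4]
L3 α=1/2: [3347/16, 1955/16, 1343/8]
L4 α=3/4: [13475/64, 11987/64, 3599/32]
= [211, 187, 112]

at x=0,y=1 over L1,L2,L3,L4,L5:
+L1 (α=1/2) → [51/2, 203/2, 108]
+L2 (α=3/4) → [1371/8, 1427/8, 735/4]
+L3 (α=1/2) → [3347/16, 1955/16, 1343/8]
+L4 (α=3/4) → [13475/64, 11987/64, 3599/32]
+L5 (α=2/3) → [45347/192, 11761/64, 9167/96]
→ [236, 184, 95]

(0,2) stack=L1,L2,L3,L4,L5,L6; from [0,0,0]:
after L1 α=0: [0, 0, 0]
after L2 α=2/3: [112/3, 454/3, 242/3]
after L3 α=5/6: [1717/18, 2989/18, 1006/9]
after L4 α=3/4: [15109/72, 3313/72, 4435/36]
after L5 α=1/2: [24325/144, 12601/144, 12751/72]
after L6 α=5/8: [52885/384, 33961/384, 18631/192]
= [138, 88, 97]

(0,1) stack=L1,L2,L3,L4,L5,L6; from [0,0,0]:
after L1 α=1/2: [51/2, 203/2, 108]
after L2 α=3/4: [1371/8, 1427/8, 735/4]
after L3 α=1/2: [3347/16, 1955/16, 1343/8]
after L4 α=3/4: [13475/64, 11987/64, 3599/32]
after L5 α=2/3: [45347/192, 11761/64, 9167/96]
after L6 α=2/5: [48547/320, 67923/320, 4163/32]
= [152, 212, 130]

query (1,2) [L1,L2,L3,L4,L5,L6] — begin 0,0,0
+L1 (α=3/5) → [174/5, 432/5, 282/5]
+L2 (α=2/3) → [1814/15, 184/5, 174/5]
+L3 (α=1/4) → [2119/20, 721/10, 717/20]
+L4 (α=1/3) → [1423/10, 1016/15, 669/10]
+L5 (α=5/6) → [4591/20, 9491/90, 6719/60]
+L6 (α=2/3) → [2837/20, 53411/270, 22559/180]
→ [142, 198, 125]


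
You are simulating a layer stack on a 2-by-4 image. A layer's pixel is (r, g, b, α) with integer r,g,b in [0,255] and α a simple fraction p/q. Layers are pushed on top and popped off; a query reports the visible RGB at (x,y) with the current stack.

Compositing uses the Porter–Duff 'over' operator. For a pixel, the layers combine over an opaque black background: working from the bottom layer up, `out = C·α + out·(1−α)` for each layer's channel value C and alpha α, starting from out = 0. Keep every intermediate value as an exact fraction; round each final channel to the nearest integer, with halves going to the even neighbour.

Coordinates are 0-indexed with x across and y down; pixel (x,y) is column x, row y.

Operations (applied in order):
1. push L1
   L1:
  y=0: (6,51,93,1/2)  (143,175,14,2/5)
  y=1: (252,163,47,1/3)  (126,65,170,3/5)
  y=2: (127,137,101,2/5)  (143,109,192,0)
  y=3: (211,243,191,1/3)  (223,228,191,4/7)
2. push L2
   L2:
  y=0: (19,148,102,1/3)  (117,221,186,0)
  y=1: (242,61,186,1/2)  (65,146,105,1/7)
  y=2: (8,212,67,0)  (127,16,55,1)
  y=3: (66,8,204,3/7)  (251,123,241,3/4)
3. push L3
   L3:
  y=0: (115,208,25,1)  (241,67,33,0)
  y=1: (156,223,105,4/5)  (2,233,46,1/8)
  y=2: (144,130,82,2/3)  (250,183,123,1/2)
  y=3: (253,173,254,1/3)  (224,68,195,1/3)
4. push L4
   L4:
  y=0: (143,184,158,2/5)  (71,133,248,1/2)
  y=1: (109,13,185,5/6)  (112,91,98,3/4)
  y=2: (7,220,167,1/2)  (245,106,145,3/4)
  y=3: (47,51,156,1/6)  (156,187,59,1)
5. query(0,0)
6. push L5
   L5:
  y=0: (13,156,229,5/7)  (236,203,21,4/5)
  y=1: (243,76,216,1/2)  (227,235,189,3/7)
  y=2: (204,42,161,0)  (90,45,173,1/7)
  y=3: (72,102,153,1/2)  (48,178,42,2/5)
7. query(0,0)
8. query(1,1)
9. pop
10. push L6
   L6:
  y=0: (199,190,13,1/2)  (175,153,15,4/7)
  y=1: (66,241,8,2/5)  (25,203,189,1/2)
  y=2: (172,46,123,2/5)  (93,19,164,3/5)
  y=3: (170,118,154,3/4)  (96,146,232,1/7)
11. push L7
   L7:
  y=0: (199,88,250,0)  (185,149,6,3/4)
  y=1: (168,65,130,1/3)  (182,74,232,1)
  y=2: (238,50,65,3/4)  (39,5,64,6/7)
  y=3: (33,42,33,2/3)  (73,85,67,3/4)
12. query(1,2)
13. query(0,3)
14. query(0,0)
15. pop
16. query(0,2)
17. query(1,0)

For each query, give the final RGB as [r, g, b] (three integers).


at x=0,y=0 over L1,L2,L3,L4:
after L1 α=1/2: [3, 51/2, 93/2]
after L2 α=1/3: [25/3, 199/3, 65]
after L3 α=1: [115, 208, 25]
after L4 α=2/5: [631/5, 992/5, 391/5]
→ [126, 198, 78]

at x=0,y=0 over L1,L2,L3,L4,L5:
L1 α=1/2: [3, 51/2, 93/2]
L2 α=1/3: [25/3, 199/3, 65]
L3 α=1: [115, 208, 25]
L4 α=2/5: [631/5, 992/5, 391/5]
L5 α=5/7: [1587/35, 5884/35, 6507/35]
→ [45, 168, 186]

(1,1) stack=L1,L2,L3,L4,L5; from [0,0,0]:
L1 α=3/5: [378/5, 39, 102]
L2 α=1/7: [2593/35, 380/7, 717/7]
L3 α=1/8: [2603/40, 613/8, 763/8]
L4 α=3/4: [16043/160, 2797/32, 3115/32]
L5 α=3/7: [43283/280, 8437/56, 1093/8]
rounded: [155, 151, 137]

query (1,2) [L1,L2,L3,L4,L6,L7] — begin 0,0,0
after L1 α=0: [0, 0, 0]
after L2 α=1: [127, 16, 55]
after L3 α=1/2: [377/2, 199/2, 89]
after L4 α=3/4: [1847/8, 835/8, 131]
after L6 α=3/5: [2963/20, 1063/20, 754/5]
after L7 α=6/7: [7643/140, 1663/140, 382/5]
rounded: [55, 12, 76]

at x=0,y=3 over L1,L2,L3,L4,L6,L7:
+L1 (α=1/3) → [211/3, 81, 191/3]
+L2 (α=3/7) → [1438/21, 348/7, 2600/21]
+L3 (α=1/3) → [8189/63, 1907/21, 10534/63]
+L4 (α=1/6) → [21953/189, 5303/63, 31249/189]
+L6 (α=3/4) → [118343/756, 27605/252, 118567/756]
+L7 (α=2/3) → [168239/2268, 48773/756, 168463/2268]
rounded: [74, 65, 74]

(0,0) stack=L1,L2,L3,L4,L6,L7; from [0,0,0]:
+L1 (α=1/2) → [3, 51/2, 93/2]
+L2 (α=1/3) → [25/3, 199/3, 65]
+L3 (α=1) → [115, 208, 25]
+L4 (α=2/5) → [631/5, 992/5, 391/5]
+L6 (α=1/2) → [813/5, 971/5, 228/5]
+L7 (α=0) → [813/5, 971/5, 228/5]
rounded: [163, 194, 46]

query (0,2) [L1,L2,L3,L4,L6] — begin 0,0,0
after L1 α=2/5: [254/5, 274/5, 202/5]
after L2 α=0: [254/5, 274/5, 202/5]
after L3 α=2/3: [1694/15, 1574/15, 1022/15]
after L4 α=1/2: [1799/30, 2437/15, 3527/30]
after L6 α=2/5: [5239/50, 2897/25, 5987/50]
= [105, 116, 120]

(1,0) stack=L1,L2,L3,L4,L6; from [0,0,0]:
L1 α=2/5: [286/5, 70, 28/5]
L2 α=0: [286/5, 70, 28/5]
L3 α=0: [286/5, 70, 28/5]
L4 α=1/2: [641/10, 203/2, 634/5]
L6 α=4/7: [8923/70, 1833/14, 2202/35]
= [127, 131, 63]


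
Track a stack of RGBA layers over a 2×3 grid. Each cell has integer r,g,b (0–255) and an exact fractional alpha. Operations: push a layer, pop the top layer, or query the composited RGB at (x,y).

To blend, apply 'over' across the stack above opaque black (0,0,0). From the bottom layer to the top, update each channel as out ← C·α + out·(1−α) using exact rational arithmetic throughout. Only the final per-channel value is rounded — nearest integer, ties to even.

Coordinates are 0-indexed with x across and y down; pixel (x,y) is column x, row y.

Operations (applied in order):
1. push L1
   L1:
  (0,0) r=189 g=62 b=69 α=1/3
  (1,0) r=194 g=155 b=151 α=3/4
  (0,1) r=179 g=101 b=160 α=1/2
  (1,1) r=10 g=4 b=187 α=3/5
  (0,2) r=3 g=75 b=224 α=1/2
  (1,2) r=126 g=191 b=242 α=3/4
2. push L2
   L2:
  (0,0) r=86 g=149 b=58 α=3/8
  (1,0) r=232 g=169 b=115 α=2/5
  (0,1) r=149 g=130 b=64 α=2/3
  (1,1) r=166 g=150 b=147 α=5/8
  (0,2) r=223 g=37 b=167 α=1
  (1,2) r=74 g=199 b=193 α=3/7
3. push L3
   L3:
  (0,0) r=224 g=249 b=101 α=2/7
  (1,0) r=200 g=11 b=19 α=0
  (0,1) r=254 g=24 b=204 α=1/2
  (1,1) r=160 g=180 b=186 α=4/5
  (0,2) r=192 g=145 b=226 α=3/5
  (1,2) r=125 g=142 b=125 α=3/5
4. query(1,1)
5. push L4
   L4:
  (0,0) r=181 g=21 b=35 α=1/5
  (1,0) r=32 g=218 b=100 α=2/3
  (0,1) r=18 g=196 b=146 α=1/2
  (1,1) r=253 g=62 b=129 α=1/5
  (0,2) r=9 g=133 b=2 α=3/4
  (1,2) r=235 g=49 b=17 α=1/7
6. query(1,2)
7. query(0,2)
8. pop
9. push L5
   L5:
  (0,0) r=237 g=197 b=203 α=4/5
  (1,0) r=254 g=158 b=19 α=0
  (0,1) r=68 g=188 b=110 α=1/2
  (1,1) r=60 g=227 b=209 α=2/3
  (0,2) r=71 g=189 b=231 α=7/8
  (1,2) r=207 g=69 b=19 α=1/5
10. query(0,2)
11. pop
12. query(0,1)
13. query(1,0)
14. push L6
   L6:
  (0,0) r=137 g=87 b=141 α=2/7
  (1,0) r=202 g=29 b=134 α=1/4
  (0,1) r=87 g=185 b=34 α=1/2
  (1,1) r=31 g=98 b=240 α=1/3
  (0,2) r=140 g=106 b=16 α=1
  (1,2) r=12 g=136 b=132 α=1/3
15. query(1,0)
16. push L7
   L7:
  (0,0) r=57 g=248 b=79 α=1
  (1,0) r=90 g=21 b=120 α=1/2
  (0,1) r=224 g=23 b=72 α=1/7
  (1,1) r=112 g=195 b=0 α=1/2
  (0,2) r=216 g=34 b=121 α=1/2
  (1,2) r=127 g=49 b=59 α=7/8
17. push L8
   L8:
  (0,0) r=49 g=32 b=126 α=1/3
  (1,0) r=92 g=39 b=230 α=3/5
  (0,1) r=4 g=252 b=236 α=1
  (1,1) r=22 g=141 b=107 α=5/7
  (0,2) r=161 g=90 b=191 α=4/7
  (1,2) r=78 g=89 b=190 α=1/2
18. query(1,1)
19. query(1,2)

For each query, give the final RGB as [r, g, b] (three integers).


query (1,1) [L1,L2,L3] — begin 0,0,0
after L1 α=3/5: [6, 12/5, 561/5]
after L2 α=5/8: [106, 1893/20, 2679/20]
after L3 α=4/5: [746/5, 16293/100, 17559/100]
rounded: [149, 163, 176]

query (1,2) [L1,L2,L3,L4] — begin 0,0,0
L1 α=3/4: [189/2, 573/4, 363/2]
L2 α=3/7: [600/7, 1170/7, 1305/7]
L3 α=3/5: [765/7, 5322/35, 1047/7]
L4 α=1/7: [6235/49, 33647/245, 6401/49]
rounded: [127, 137, 131]

(0,2) stack=L1,L2,L3,L4; from [0,0,0]:
+L1 (α=1/2) → [3/2, 75/2, 112]
+L2 (α=1) → [223, 37, 167]
+L3 (α=3/5) → [1022/5, 509/5, 1012/5]
+L4 (α=3/4) → [1157/20, 626/5, 521/10]
→ [58, 125, 52]

query (0,2) [L1,L2,L3,L5] — begin 0,0,0
after L1 α=1/2: [3/2, 75/2, 112]
after L2 α=1: [223, 37, 167]
after L3 α=3/5: [1022/5, 509/5, 1012/5]
after L5 α=7/8: [3507/40, 1781/10, 9097/40]
→ [88, 178, 227]

at x=0,y=1 over L1,L2,L3:
+L1 (α=1/2) → [179/2, 101/2, 80]
+L2 (α=2/3) → [775/6, 207/2, 208/3]
+L3 (α=1/2) → [2299/12, 255/4, 410/3]
= [192, 64, 137]

query (1,0) [L1,L2,L3] — begin 0,0,0
+L1 (α=3/4) → [291/2, 465/4, 453/4]
+L2 (α=2/5) → [1801/10, 2747/20, 2279/20]
+L3 (α=0) → [1801/10, 2747/20, 2279/20]
→ [180, 137, 114]

query (1,0) [L1,L2,L3,L6] — begin 0,0,0
L1 α=3/4: [291/2, 465/4, 453/4]
L2 α=2/5: [1801/10, 2747/20, 2279/20]
L3 α=0: [1801/10, 2747/20, 2279/20]
L6 α=1/4: [7423/40, 8821/80, 9517/80]
rounded: [186, 110, 119]

at x=1,y=1 over L1,L2,L3,L6,L7,L8:
L1 α=3/5: [6, 12/5, 561/5]
L2 α=5/8: [106, 1893/20, 2679/20]
L3 α=4/5: [746/5, 16293/100, 17559/100]
L6 α=1/3: [549/5, 21193/150, 9853/50]
L7 α=1/2: [1109/10, 50443/300, 9853/100]
L8 α=5/7: [237/5, 156193/1050, 5229/50]
→ [47, 149, 105]

at x=1,y=2 over L1,L2,L3,L6,L7,L8:
+L1 (α=3/4) → [189/2, 573/4, 363/2]
+L2 (α=3/7) → [600/7, 1170/7, 1305/7]
+L3 (α=3/5) → [765/7, 5322/35, 1047/7]
+L6 (α=1/3) → [538/7, 15404/105, 1006/7]
+L7 (α=7/8) → [6761/56, 51419/840, 3897/56]
+L8 (α=1/2) → [11129/112, 126179/1680, 14537/112]
= [99, 75, 130]


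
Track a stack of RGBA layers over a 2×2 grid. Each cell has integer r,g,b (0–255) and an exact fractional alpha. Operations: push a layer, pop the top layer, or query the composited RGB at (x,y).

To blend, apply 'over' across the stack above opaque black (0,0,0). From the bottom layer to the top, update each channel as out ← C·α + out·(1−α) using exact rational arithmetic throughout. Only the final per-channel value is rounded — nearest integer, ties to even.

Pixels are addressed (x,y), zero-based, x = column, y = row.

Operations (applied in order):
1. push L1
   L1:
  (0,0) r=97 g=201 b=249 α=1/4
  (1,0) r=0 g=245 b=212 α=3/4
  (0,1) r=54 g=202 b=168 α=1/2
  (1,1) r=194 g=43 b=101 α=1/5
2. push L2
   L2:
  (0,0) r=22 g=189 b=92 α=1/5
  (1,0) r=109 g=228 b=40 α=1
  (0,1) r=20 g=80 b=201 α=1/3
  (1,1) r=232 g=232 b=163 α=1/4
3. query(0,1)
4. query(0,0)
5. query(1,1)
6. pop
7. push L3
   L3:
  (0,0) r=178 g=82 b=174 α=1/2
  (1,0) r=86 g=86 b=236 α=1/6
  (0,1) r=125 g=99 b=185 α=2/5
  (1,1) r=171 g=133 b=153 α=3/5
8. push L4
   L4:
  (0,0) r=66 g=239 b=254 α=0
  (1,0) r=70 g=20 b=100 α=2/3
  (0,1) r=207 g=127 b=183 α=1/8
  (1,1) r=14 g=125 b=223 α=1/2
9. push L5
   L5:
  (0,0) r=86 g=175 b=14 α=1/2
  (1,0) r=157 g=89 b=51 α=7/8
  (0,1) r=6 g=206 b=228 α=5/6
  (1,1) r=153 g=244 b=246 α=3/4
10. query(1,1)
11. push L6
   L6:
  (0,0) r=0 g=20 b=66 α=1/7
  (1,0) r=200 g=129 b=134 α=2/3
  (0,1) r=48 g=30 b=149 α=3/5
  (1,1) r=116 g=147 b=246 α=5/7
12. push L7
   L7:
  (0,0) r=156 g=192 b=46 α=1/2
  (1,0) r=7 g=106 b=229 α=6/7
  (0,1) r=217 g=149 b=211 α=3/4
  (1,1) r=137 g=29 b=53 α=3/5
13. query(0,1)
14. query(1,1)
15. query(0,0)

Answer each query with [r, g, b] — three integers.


query (0,1) [L1,L2] — begin 0,0,0
+L1 (α=1/2) → [27, 101, 84]
+L2 (α=1/3) → [74/3, 94, 123]
rounded: [25, 94, 123]

at x=0,y=0 over L1,L2:
+L1 (α=1/4) → [97/4, 201/4, 249/4]
+L2 (α=1/5) → [119/5, 78, 341/5]
→ [24, 78, 68]

at x=1,y=1 over L1,L2:
L1 α=1/5: [194/5, 43/5, 101/5]
L2 α=1/4: [871/10, 1289/20, 559/10]
→ [87, 64, 56]

(1,1) stack=L1,L3,L4,L5; from [0,0,0]:
L1 α=1/5: [194/5, 43/5, 101/5]
L3 α=3/5: [2953/25, 2081/25, 2497/25]
L4 α=1/2: [3303/50, 2603/25, 4036/25]
L5 α=3/4: [26253/200, 20903/100, 11243/50]
rounded: [131, 209, 225]

query (0,1) [L1,L3,L4,L5,L6,L7] — begin 0,0,0
after L1 α=1/2: [27, 101, 84]
after L3 α=2/5: [331/5, 501/5, 622/5]
after L4 α=1/8: [419/5, 2071/20, 5269/40]
after L5 α=5/6: [569/30, 7557/40, 50869/240]
after L6 α=3/5: [2729/75, 9357/100, 104509/600]
after L7 α=3/4: [25777/150, 54057/400, 484309/2400]
= [172, 135, 202]

at x=1,y=1 over L1,L3,L4,L5,L6,L7:
L1 α=1/5: [194/5, 43/5, 101/5]
L3 α=3/5: [2953/25, 2081/25, 2497/25]
L4 α=1/2: [3303/50, 2603/25, 4036/25]
L5 α=3/4: [26253/200, 20903/100, 11243/50]
L6 α=5/7: [84253/700, 57653/350, 5999/25]
L7 α=3/5: [228103/1750, 72878/875, 15973/125]
→ [130, 83, 128]

at x=0,y=0 over L1,L3,L4,L5,L6,L7:
after L1 α=1/4: [97/4, 201/4, 249/4]
after L3 α=1/2: [809/8, 529/8, 945/8]
after L4 α=0: [809/8, 529/8, 945/8]
after L5 α=1/2: [1497/16, 1929/16, 1057/16]
after L6 α=1/7: [4491/56, 5947/56, 3699/56]
after L7 α=1/2: [13227/112, 16699/112, 6275/112]
→ [118, 149, 56]


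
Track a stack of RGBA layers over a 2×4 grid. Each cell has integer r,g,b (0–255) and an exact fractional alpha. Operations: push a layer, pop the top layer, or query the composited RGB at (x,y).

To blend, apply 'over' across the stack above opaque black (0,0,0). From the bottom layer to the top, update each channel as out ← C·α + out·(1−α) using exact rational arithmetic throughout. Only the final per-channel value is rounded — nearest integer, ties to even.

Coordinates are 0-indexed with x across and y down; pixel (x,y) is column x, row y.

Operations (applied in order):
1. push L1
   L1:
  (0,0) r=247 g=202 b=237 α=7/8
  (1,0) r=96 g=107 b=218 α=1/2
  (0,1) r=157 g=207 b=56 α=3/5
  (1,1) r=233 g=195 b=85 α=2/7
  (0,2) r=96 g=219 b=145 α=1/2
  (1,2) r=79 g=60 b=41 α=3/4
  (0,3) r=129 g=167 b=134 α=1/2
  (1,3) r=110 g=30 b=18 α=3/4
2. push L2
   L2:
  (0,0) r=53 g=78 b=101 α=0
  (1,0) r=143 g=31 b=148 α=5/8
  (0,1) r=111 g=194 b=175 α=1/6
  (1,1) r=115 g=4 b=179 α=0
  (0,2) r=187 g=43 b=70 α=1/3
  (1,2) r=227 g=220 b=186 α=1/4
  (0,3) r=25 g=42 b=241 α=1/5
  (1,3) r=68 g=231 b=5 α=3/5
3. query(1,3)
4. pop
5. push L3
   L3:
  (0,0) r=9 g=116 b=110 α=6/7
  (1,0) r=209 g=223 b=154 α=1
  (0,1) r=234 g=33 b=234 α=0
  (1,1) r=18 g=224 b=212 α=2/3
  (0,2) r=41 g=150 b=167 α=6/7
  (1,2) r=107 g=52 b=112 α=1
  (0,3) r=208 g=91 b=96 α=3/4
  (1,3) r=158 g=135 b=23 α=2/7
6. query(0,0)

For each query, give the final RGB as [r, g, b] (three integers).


at x=1,y=3 over L1,L2:
L1 α=3/4: [165/2, 45/2, 27/2]
L2 α=3/5: [369/5, 738/5, 42/5]
→ [74, 148, 8]

(0,0) stack=L1,L3; from [0,0,0]:
+L1 (α=7/8) → [1729/8, 707/4, 1659/8]
+L3 (α=6/7) → [2161/56, 3491/28, 6939/56]
= [39, 125, 124]


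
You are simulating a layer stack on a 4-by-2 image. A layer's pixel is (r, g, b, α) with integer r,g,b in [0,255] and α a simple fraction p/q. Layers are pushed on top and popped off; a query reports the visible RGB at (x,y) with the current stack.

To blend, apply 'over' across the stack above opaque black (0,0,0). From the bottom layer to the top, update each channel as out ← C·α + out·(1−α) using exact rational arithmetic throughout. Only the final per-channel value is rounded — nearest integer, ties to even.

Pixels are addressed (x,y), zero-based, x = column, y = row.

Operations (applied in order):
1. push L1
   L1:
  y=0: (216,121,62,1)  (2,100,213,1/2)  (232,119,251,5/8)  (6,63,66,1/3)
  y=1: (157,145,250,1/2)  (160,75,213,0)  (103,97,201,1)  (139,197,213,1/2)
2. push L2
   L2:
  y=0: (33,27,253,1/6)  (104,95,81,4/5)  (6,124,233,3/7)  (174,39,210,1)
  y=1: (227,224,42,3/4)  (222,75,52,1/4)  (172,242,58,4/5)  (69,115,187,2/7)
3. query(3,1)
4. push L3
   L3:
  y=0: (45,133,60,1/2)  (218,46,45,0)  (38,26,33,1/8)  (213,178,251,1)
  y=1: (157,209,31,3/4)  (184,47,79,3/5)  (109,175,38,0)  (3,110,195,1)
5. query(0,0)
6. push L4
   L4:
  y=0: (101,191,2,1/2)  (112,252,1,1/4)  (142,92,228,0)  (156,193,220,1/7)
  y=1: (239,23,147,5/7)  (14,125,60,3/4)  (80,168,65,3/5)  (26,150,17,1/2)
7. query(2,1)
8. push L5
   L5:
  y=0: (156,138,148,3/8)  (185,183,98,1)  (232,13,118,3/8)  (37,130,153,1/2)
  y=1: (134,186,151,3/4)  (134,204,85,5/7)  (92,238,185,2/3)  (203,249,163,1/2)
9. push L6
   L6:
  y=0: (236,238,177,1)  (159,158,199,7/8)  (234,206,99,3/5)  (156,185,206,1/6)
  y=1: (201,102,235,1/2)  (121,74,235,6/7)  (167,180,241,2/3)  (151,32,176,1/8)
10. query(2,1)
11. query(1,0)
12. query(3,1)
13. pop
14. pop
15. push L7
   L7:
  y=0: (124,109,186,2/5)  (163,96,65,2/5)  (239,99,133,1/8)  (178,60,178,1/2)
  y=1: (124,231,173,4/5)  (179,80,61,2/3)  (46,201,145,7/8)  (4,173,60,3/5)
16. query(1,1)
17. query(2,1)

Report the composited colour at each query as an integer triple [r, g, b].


(3,1) stack=L1,L2; from [0,0,0]:
after L1 α=1/2: [139/2, 197/2, 213/2]
after L2 α=2/7: [971/14, 1445/14, 259/2]
→ [69, 103, 130]

query (0,0) [L1,L2,L3] — begin 0,0,0
L1 α=1: [216, 121, 62]
L2 α=1/6: [371/2, 316/3, 563/6]
L3 α=1/2: [461/4, 715/6, 923/12]
→ [115, 119, 77]

(2,1) stack=L1,L2,L3,L4; from [0,0,0]:
after L1 α=1: [103, 97, 201]
after L2 α=4/5: [791/5, 213, 433/5]
after L3 α=0: [791/5, 213, 433/5]
after L4 α=3/5: [2782/25, 186, 1841/25]
rounded: [111, 186, 74]

(2,1) stack=L1,L2,L3,L4,L5,L6; from [0,0,0]:
L1 α=1: [103, 97, 201]
L2 α=4/5: [791/5, 213, 433/5]
L3 α=0: [791/5, 213, 433/5]
L4 α=3/5: [2782/25, 186, 1841/25]
L5 α=2/3: [7382/75, 662/3, 3697/25]
L6 α=2/3: [32432/225, 1742/9, 5249/25]
→ [144, 194, 210]

query (1,0) [L1,L2,L3,L4,L5,L6] — begin 0,0,0
after L1 α=1/2: [1, 50, 213/2]
after L2 α=4/5: [417/5, 86, 861/10]
after L3 α=0: [417/5, 86, 861/10]
after L4 α=1/4: [1811/20, 255/2, 2593/40]
after L5 α=1: [185, 183, 98]
after L6 α=7/8: [649/4, 1289/8, 1491/8]
= [162, 161, 186]

(3,1) stack=L1,L2,L3,L4,L5,L6; from [0,0,0]:
L1 α=1/2: [139/2, 197/2, 213/2]
L2 α=2/7: [971/14, 1445/14, 259/2]
L3 α=1: [3, 110, 195]
L4 α=1/2: [29/2, 130, 106]
L5 α=1/2: [435/4, 379/2, 269/2]
L6 α=1/8: [3649/32, 2717/16, 2235/16]
= [114, 170, 140]

(1,1) stack=L1,L2,L3,L4,L7; from [0,0,0]:
after L1 α=0: [0, 0, 0]
after L2 α=1/4: [111/2, 75/4, 13]
after L3 α=3/5: [663/5, 357/10, 263/5]
after L4 α=3/4: [873/20, 4107/40, 1163/20]
after L7 α=2/3: [8033/60, 10507/120, 1201/20]
→ [134, 88, 60]

at x=2,y=1 over L1,L2,L3,L4,L7:
after L1 α=1: [103, 97, 201]
after L2 α=4/5: [791/5, 213, 433/5]
after L3 α=0: [791/5, 213, 433/5]
after L4 α=3/5: [2782/25, 186, 1841/25]
after L7 α=7/8: [1354/25, 1593/8, 3402/25]
= [54, 199, 136]


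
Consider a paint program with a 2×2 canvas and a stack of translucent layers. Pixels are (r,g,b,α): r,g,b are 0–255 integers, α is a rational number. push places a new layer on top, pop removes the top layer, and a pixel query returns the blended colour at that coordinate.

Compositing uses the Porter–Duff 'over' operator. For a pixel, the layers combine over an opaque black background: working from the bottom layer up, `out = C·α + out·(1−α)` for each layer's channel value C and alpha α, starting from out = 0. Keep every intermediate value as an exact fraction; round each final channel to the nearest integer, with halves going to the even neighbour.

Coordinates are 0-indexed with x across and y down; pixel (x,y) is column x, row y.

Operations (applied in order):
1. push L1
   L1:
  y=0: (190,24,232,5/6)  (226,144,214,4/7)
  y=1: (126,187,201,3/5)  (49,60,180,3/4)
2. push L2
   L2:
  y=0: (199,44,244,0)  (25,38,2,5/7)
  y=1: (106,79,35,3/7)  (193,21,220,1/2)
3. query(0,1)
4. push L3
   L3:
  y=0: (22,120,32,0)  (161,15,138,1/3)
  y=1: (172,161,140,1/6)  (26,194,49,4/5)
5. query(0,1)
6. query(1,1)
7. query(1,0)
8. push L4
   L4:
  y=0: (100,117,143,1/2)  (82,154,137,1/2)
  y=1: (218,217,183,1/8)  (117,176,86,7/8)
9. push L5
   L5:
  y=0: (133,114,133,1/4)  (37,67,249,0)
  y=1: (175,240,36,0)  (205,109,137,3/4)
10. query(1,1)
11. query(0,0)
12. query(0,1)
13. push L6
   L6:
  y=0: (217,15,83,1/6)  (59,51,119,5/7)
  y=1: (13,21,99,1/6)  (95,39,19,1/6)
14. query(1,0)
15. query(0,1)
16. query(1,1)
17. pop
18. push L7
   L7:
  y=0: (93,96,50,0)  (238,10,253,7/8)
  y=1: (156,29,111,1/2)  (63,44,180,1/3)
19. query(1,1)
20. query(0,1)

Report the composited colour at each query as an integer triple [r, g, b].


at x=0,y=1 over L1,L2:
L1 α=3/5: [378/5, 561/5, 603/5]
L2 α=3/7: [3102/35, 3429/35, 2937/35]
rounded: [89, 98, 84]

(0,1) stack=L1,L2,L3; from [0,0,0]:
after L1 α=3/5: [378/5, 561/5, 603/5]
after L2 α=3/7: [3102/35, 3429/35, 2937/35]
after L3 α=1/6: [2153/21, 2278/21, 3917/42]
rounded: [103, 108, 93]

query (1,1) [L1,L2,L3] — begin 0,0,0
L1 α=3/4: [147/4, 45, 135]
L2 α=1/2: [919/8, 33, 355/2]
L3 α=4/5: [1751/40, 809/5, 747/10]
→ [44, 162, 75]

(1,0) stack=L1,L2,L3; from [0,0,0]:
+L1 (α=4/7) → [904/7, 576/7, 856/7]
+L2 (α=5/7) → [2683/49, 2482/49, 1782/49]
+L3 (α=1/3) → [13255/147, 5699/147, 3442/49]
= [90, 39, 70]

query (1,1) [L1,L2,L3,L4,L5] — begin 0,0,0
+L1 (α=3/4) → [147/4, 45, 135]
+L2 (α=1/2) → [919/8, 33, 355/2]
+L3 (α=4/5) → [1751/40, 809/5, 747/10]
+L4 (α=7/8) → [34511/320, 6969/40, 6767/80]
+L5 (α=3/4) → [231311/1280, 20049/160, 39647/320]
= [181, 125, 124]

query (0,0) [L1,L2,L3,L4,L5] — begin 0,0,0
after L1 α=5/6: [475/3, 20, 580/3]
after L2 α=0: [475/3, 20, 580/3]
after L3 α=0: [475/3, 20, 580/3]
after L4 α=1/2: [775/6, 137/2, 1009/6]
after L5 α=1/4: [1041/8, 639/8, 1275/8]
rounded: [130, 80, 159]

at x=0,y=1 over L1,L2,L3,L4,L5:
after L1 α=3/5: [378/5, 561/5, 603/5]
after L2 α=3/7: [3102/35, 3429/35, 2937/35]
after L3 α=1/6: [2153/21, 2278/21, 3917/42]
after L4 α=1/8: [2807/24, 2929/24, 5015/48]
after L5 α=0: [2807/24, 2929/24, 5015/48]
rounded: [117, 122, 104]

query (1,0) [L1,L2,L3,L4,L5,L6] — begin 0,0,0
+L1 (α=4/7) → [904/7, 576/7, 856/7]
+L2 (α=5/7) → [2683/49, 2482/49, 1782/49]
+L3 (α=1/3) → [13255/147, 5699/147, 3442/49]
+L4 (α=1/2) → [25309/294, 28337/294, 10155/98]
+L5 (α=0) → [25309/294, 28337/294, 10155/98]
+L6 (α=5/7) → [68674/1029, 65822/1029, 39310/343]
rounded: [67, 64, 115]

at x=0,y=1 over L1,L2,L3,L4,L5,L6:
after L1 α=3/5: [378/5, 561/5, 603/5]
after L2 α=3/7: [3102/35, 3429/35, 2937/35]
after L3 α=1/6: [2153/21, 2278/21, 3917/42]
after L4 α=1/8: [2807/24, 2929/24, 5015/48]
after L5 α=0: [2807/24, 2929/24, 5015/48]
after L6 α=1/6: [14347/144, 15149/144, 29827/288]
rounded: [100, 105, 104]

at x=1,y=1 over L1,L2,L3,L4,L5,L6:
L1 α=3/4: [147/4, 45, 135]
L2 α=1/2: [919/8, 33, 355/2]
L3 α=4/5: [1751/40, 809/5, 747/10]
L4 α=7/8: [34511/320, 6969/40, 6767/80]
L5 α=3/4: [231311/1280, 20049/160, 39647/320]
L6 α=1/6: [255631/1536, 7099/64, 13621/128]
→ [166, 111, 106]

(1,1) stack=L1,L2,L3,L4,L5,L7; from [0,0,0]:
after L1 α=3/4: [147/4, 45, 135]
after L2 α=1/2: [919/8, 33, 355/2]
after L3 α=4/5: [1751/40, 809/5, 747/10]
after L4 α=7/8: [34511/320, 6969/40, 6767/80]
after L5 α=3/4: [231311/1280, 20049/160, 39647/320]
after L7 α=1/3: [271631/1920, 23569/240, 68447/480]
= [141, 98, 143]

(0,1) stack=L1,L2,L3,L4,L5,L7; from [0,0,0]:
+L1 (α=3/5) → [378/5, 561/5, 603/5]
+L2 (α=3/7) → [3102/35, 3429/35, 2937/35]
+L3 (α=1/6) → [2153/21, 2278/21, 3917/42]
+L4 (α=1/8) → [2807/24, 2929/24, 5015/48]
+L5 (α=0) → [2807/24, 2929/24, 5015/48]
+L7 (α=1/2) → [6551/48, 3625/48, 10343/96]
= [136, 76, 108]
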